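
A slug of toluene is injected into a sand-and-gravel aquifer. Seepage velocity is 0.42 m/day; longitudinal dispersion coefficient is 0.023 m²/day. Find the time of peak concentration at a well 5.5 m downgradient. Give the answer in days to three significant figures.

For the 1D instantaneous-source solution, setting ∂C/∂t = 0 at fixed x gives v²t² + 2Dt − x² = 0, so t = (√(D² + v²x²) − D)/v².
√(D² + v²x²) = √(0.023² + 0.42² × 5.5²) = 2.310; v² = 0.1764.
t = (2.310 − 0.023)/0.1764 = 13.0 days (vs. the pure-advection estimate x/v = 13.1 d).

13.0 days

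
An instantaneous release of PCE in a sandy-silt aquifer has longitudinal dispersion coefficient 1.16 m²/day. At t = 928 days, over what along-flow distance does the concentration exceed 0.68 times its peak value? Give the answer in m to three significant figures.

81.5 m

The plume is Gaussian with σ = √(2Dt) = √(2 × 1.16 × 928) = 46.40 m.
C/C_peak = exp(−Δx²/(2σ²)) = 0.68 ⇒ Δx = σ·√(−2 ln 0.68) = 46.40 × 0.8783 = 40.75 m.
Width = 2Δx = 81.5 m.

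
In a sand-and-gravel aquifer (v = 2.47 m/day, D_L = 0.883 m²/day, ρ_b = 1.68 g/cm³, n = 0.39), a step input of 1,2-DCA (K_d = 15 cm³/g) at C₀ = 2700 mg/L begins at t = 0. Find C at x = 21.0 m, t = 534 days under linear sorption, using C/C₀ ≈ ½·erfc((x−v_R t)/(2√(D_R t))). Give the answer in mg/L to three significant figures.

Retardation factor R = 1 + ρ_b·K_d/n = 1 + 1.68 × 15/0.39 = 65.62.
Sorption retards both mechanisms: v_R = v/R = 0.03764 m/day, D_R = D/R = 0.01346 m²/day.
v_R·t = 0.03764 × 534 = 20.09976 m; 2√(D_R t) = 5.362 m; argument = (21.0 − 20.09976)/5.362 = 0.1679.
C = C₀ × ½·erfc(0.1679) = 2700 × 0.4062 = 1100 mg/L.

1100 mg/L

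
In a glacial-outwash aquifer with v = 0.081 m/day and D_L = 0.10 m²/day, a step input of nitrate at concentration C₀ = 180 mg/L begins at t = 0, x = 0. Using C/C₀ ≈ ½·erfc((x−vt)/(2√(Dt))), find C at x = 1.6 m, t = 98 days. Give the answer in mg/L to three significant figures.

For a continuous step input, C/C₀ ≈ ½·erfc((x−vt)/(2√(Dt))).
vt = 0.081 × 98 = 7.938 m and 2√(Dt) = 2√(0.10 × 98) = 6.261 m.
Argument (x−vt)/(2√(Dt)) = (1.6 − 7.938)/6.261 = -1.012; ½·erfc(-1.012) = 0.9238.
C = 180 × 0.9238 = 166 mg/L.

166 mg/L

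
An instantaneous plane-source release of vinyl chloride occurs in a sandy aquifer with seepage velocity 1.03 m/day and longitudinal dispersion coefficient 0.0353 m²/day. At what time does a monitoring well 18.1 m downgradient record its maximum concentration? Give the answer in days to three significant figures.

For the 1D instantaneous-source solution, setting ∂C/∂t = 0 at fixed x gives v²t² + 2Dt − x² = 0, so t = (√(D² + v²x²) − D)/v².
√(D² + v²x²) = √(0.0353² + 1.03² × 18.1²) = 18.64; v² = 1.0609.
t = (18.64 − 0.0353)/1.0609 = 17.5 days (vs. the pure-advection estimate x/v = 17.6 d).

17.5 days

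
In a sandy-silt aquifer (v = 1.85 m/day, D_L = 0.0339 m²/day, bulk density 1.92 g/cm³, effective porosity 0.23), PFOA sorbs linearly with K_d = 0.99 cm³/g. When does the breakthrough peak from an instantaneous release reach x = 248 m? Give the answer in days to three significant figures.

1240 days

Retardation factor R = 1 + ρ_b·K_d/n = 1 + 1.92 × 0.99/0.23 = 9.264.
Sorption retards both mechanisms: v_R = v/R = 0.1997 m/day, D_R = D/R = 0.003659 m²/day.
Peak time from v_R²t² + 2D_R t − x² = 0: t = (√(D_R² + v_R²x²) − D_R)/v_R².
√(D_R² + v_R²x²) = √(0.003659² + 0.1997² × 248²) = 49.53; v_R² = 0.03988.
t = (49.53 − 0.003659)/0.03988 = 1240 days.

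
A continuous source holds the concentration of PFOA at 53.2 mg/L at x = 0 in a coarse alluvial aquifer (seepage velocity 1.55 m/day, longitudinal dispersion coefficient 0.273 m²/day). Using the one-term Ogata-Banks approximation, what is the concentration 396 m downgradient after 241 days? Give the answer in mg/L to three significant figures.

For a continuous step input, C/C₀ ≈ ½·erfc((x−vt)/(2√(Dt))).
vt = 1.55 × 241 = 373.55 m and 2√(Dt) = 2√(0.273 × 241) = 16.22 m.
Argument (x−vt)/(2√(Dt)) = (396 − 373.55)/16.22 = 1.384; ½·erfc(1.384) = 0.02516.
C = 53.2 × 0.02516 = 1.34 mg/L.

1.34 mg/L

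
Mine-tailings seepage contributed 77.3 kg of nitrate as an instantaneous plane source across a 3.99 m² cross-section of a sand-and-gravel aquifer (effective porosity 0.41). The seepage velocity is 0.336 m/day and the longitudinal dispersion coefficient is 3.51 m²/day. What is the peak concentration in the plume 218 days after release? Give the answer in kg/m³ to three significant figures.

0.482 kg/m³

The peak of an instantaneous 1D plume sits at x = vt; there the Gaussian factor is 1 and C_max = M/(n_e·A·√(4πDt)), where n_e·A is the pore area the mass is dissolved in.
√(4πDt) = √(4π × 3.51 × 218) = 98.06 m, so C_max = 77.3/(0.41 × 3.99 × 98.06) = 0.482 kg/m³.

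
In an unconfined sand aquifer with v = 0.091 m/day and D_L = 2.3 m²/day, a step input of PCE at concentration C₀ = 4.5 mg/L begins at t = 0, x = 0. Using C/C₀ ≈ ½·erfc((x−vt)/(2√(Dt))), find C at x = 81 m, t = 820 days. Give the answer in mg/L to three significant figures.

For a continuous step input, C/C₀ ≈ ½·erfc((x−vt)/(2√(Dt))).
vt = 0.091 × 820 = 74.62 m and 2√(Dt) = 2√(2.3 × 820) = 86.86 m.
Argument (x−vt)/(2√(Dt)) = (81 − 74.62)/86.86 = 0.07345; ½·erfc(0.07345) = 0.4586.
C = 4.5 × 0.4586 = 2.06 mg/L.

2.06 mg/L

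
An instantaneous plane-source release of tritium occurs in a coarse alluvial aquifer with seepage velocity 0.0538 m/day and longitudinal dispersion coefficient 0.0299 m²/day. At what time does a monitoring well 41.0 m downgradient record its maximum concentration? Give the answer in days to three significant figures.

For the 1D instantaneous-source solution, setting ∂C/∂t = 0 at fixed x gives v²t² + 2Dt − x² = 0, so t = (√(D² + v²x²) − D)/v².
√(D² + v²x²) = √(0.0299² + 0.0538² × 41.0²) = 2.206; v² = 0.00289444.
t = (2.206 − 0.0299)/0.00289444 = 752 days (vs. the pure-advection estimate x/v = 762 d).

752 days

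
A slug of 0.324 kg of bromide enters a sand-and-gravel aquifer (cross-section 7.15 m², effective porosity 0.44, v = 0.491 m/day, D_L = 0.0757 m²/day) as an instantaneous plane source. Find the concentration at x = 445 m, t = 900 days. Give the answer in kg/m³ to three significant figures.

For an instantaneous plane source, C(x,t) = M/(n_e·A·√(4πDt)) · exp(−(x−vt)²/(4Dt)), with n_e·A the pore (flow) area.
Plume center vt = 0.491 × 900 = 441.9 m, so the well at 445 m is 3.1 m downgradient of the peak.
√(4πDt) = 29.26 m, giving peak height M/(n_e·A·√(4πDt)) = 0.324/(0.44 × 7.15 × 29.26) = 0.003520 kg/m³.
(x−vt)²/(4Dt) = (3.1)²/(4 × 0.0757 × 900) = 0.03526; exp(−0.03526) = 0.9654.
C = 0.003520 × 0.9654 = 0.00340 kg/m³.

0.00340 kg/m³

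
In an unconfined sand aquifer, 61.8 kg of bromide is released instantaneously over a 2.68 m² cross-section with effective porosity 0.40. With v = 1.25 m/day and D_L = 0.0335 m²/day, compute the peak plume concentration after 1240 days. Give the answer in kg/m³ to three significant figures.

The peak of an instantaneous 1D plume sits at x = vt; there the Gaussian factor is 1 and C_max = M/(n_e·A·√(4πDt)), where n_e·A is the pore area the mass is dissolved in.
√(4πDt) = √(4π × 0.0335 × 1240) = 22.85 m, so C_max = 61.8/(0.40 × 2.68 × 22.85) = 2.52 kg/m³.

2.52 kg/m³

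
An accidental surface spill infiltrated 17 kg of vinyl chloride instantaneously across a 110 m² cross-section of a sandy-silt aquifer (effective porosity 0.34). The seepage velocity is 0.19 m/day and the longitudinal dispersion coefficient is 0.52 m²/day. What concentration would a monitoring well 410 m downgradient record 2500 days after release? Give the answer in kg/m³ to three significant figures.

For an instantaneous plane source, C(x,t) = M/(n_e·A·√(4πDt)) · exp(−(x−vt)²/(4Dt)), with n_e·A the pore (flow) area.
Plume center vt = 0.19 × 2500 = 475 m, so the well at 410 m is 65 m upgradient of the peak.
√(4πDt) = 127.8 m, giving peak height M/(n_e·A·√(4πDt)) = 17/(0.34 × 110 × 127.8) = 0.003557 kg/m³.
(x−vt)²/(4Dt) = (-65)²/(4 × 0.52 × 2500) = 0.8125; exp(−0.8125) = 0.4437.
C = 0.003557 × 0.4437 = 0.00158 kg/m³.

0.00158 kg/m³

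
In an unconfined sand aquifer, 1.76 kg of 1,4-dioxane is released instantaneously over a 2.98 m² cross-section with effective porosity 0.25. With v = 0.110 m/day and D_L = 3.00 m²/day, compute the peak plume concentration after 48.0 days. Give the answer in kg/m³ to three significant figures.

0.0555 kg/m³

The peak of an instantaneous 1D plume sits at x = vt; there the Gaussian factor is 1 and C_max = M/(n_e·A·√(4πDt)), where n_e·A is the pore area the mass is dissolved in.
√(4πDt) = √(4π × 3.00 × 48.0) = 42.54 m, so C_max = 1.76/(0.25 × 2.98 × 42.54) = 0.0555 kg/m³.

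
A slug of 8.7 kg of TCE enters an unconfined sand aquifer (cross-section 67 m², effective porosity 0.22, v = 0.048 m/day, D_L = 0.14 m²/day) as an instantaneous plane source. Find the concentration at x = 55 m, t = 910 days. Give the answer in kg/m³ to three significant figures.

0.0115 kg/m³

For an instantaneous plane source, C(x,t) = M/(n_e·A·√(4πDt)) · exp(−(x−vt)²/(4Dt)), with n_e·A the pore (flow) area.
Plume center vt = 0.048 × 910 = 43.68 m, so the well at 55 m is 11.32 m downgradient of the peak.
√(4πDt) = 40.01 m, giving peak height M/(n_e·A·√(4πDt)) = 8.7/(0.22 × 67 × 40.01) = 0.01475 kg/m³.
(x−vt)²/(4Dt) = (11.32)²/(4 × 0.14 × 910) = 0.2515; exp(−0.2515) = 0.7776.
C = 0.01475 × 0.7776 = 0.0115 kg/m³.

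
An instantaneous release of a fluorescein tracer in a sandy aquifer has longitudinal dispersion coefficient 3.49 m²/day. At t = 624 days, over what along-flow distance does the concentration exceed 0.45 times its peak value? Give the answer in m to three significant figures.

167 m

The plume is Gaussian with σ = √(2Dt) = √(2 × 3.49 × 624) = 66.00 m.
C/C_peak = exp(−Δx²/(2σ²)) = 0.45 ⇒ Δx = σ·√(−2 ln 0.45) = 66.00 × 1.264 = 83.42 m.
Width = 2Δx = 167 m.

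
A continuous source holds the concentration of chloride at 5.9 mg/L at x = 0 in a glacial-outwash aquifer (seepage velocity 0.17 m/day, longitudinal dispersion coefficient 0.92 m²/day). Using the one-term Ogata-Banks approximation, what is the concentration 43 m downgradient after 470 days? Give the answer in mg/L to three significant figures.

For a continuous step input, C/C₀ ≈ ½·erfc((x−vt)/(2√(Dt))).
vt = 0.17 × 470 = 79.9 m and 2√(Dt) = 2√(0.92 × 470) = 41.59 m.
Argument (x−vt)/(2√(Dt)) = (43 − 79.9)/41.59 = -0.8872; ½·erfc(-0.8872) = 0.8952.
C = 5.9 × 0.8952 = 5.28 mg/L.

5.28 mg/L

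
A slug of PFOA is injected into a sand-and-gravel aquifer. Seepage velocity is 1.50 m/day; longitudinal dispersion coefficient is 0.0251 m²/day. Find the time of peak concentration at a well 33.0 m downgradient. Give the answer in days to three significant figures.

22.0 days

For the 1D instantaneous-source solution, setting ∂C/∂t = 0 at fixed x gives v²t² + 2Dt − x² = 0, so t = (√(D² + v²x²) − D)/v².
√(D² + v²x²) = √(0.0251² + 1.50² × 33.0²) = 49.50; v² = 2.25.
t = (49.50 − 0.0251)/2.25 = 22.0 days (vs. the pure-advection estimate x/v = 22.0 d).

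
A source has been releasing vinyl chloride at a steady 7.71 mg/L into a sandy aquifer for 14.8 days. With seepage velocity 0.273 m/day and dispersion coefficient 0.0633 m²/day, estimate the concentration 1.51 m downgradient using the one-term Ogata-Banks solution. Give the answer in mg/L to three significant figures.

7.46 mg/L

For a continuous step input, C/C₀ ≈ ½·erfc((x−vt)/(2√(Dt))).
vt = 0.273 × 14.8 = 4.0404 m and 2√(Dt) = 2√(0.0633 × 14.8) = 1.936 m.
Argument (x−vt)/(2√(Dt)) = (1.51 − 4.0404)/1.936 = -1.307; ½·erfc(-1.307) = 0.9677.
C = 7.71 × 0.9677 = 7.46 mg/L.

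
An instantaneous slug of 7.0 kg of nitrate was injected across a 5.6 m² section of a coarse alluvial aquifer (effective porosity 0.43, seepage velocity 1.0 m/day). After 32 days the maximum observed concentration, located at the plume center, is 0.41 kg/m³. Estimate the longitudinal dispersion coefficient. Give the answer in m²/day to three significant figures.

At the plume center C_max = M/(n_e·A·√(4πDt)), so D = M²/(4πt·(n_e·A·C_max)²).
n_e·A·C_max = 0.43 × 5.6 × 0.41 = 0.9873 kg/m.
D = 7.0²/(4π × 32 × 0.9873²) = 0.125 m²/day.

0.125 m²/day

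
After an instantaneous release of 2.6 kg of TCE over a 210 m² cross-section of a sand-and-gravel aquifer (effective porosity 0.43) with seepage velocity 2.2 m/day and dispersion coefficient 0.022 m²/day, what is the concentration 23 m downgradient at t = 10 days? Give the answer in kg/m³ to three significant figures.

For an instantaneous plane source, C(x,t) = M/(n_e·A·√(4πDt)) · exp(−(x−vt)²/(4Dt)), with n_e·A the pore (flow) area.
Plume center vt = 2.2 × 10 = 22 m, so the well at 23 m is 1 m downgradient of the peak.
√(4πDt) = 1.663 m, giving peak height M/(n_e·A·√(4πDt)) = 2.6/(0.43 × 210 × 1.663) = 0.01731 kg/m³.
(x−vt)²/(4Dt) = (1)²/(4 × 0.022 × 10) = 1.136; exp(−1.136) = 0.3211.
C = 0.01731 × 0.3211 = 0.00556 kg/m³.

0.00556 kg/m³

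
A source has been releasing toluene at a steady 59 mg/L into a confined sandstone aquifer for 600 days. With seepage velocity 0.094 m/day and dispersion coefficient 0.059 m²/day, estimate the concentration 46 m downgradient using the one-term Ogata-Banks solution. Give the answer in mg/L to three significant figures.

For a continuous step input, C/C₀ ≈ ½·erfc((x−vt)/(2√(Dt))).
vt = 0.094 × 600 = 56.4 m and 2√(Dt) = 2√(0.059 × 600) = 11.90 m.
Argument (x−vt)/(2√(Dt)) = (46 − 56.4)/11.90 = -0.8739; ½·erfc(-0.8739) = 0.8917.
C = 59 × 0.8917 = 52.6 mg/L.

52.6 mg/L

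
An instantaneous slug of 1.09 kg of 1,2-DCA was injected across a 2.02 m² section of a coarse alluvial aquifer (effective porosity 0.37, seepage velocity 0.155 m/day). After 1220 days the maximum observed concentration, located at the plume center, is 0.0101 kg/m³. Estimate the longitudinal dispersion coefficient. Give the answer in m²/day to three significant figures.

At the plume center C_max = M/(n_e·A·√(4πDt)), so D = M²/(4πt·(n_e·A·C_max)²).
n_e·A·C_max = 0.37 × 2.02 × 0.0101 = 0.007549 kg/m.
D = 1.09²/(4π × 1220 × 0.007549²) = 1.36 m²/day.

1.36 m²/day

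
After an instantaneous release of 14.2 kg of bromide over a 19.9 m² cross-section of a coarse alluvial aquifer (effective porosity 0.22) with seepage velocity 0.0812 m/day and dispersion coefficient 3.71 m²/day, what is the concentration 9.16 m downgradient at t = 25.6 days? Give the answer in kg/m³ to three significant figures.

0.0823 kg/m³

For an instantaneous plane source, C(x,t) = M/(n_e·A·√(4πDt)) · exp(−(x−vt)²/(4Dt)), with n_e·A the pore (flow) area.
Plume center vt = 0.0812 × 25.6 = 2.07872 m, so the well at 9.16 m is 7.08128 m downgradient of the peak.
√(4πDt) = 34.55 m, giving peak height M/(n_e·A·√(4πDt)) = 14.2/(0.22 × 19.9 × 34.55) = 0.09388 kg/m³.
(x−vt)²/(4Dt) = (7.08128)²/(4 × 3.71 × 25.6) = 0.1320; exp(−0.1320) = 0.8763.
C = 0.09388 × 0.8763 = 0.0823 kg/m³.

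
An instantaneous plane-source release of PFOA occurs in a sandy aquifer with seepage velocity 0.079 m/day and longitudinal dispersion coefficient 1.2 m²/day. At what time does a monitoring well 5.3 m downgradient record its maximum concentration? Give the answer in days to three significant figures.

11.4 days

For the 1D instantaneous-source solution, setting ∂C/∂t = 0 at fixed x gives v²t² + 2Dt − x² = 0, so t = (√(D² + v²x²) − D)/v².
√(D² + v²x²) = √(1.2² + 0.079² × 5.3²) = 1.271; v² = 0.006241.
t = (1.271 − 1.2)/0.006241 = 11.4 days (vs. the pure-advection estimate x/v = 67.1 d).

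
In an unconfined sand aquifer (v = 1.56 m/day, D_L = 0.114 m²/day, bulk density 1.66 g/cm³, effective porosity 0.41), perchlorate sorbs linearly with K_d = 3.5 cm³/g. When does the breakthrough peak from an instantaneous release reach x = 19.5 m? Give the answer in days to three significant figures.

Retardation factor R = 1 + ρ_b·K_d/n = 1 + 1.66 × 3.5/0.41 = 15.17.
Sorption retards both mechanisms: v_R = v/R = 0.1028 m/day, D_R = D/R = 0.007515 m²/day.
Peak time from v_R²t² + 2D_R t − x² = 0: t = (√(D_R² + v_R²x²) − D_R)/v_R².
√(D_R² + v_R²x²) = √(0.007515² + 0.1028² × 19.5²) = 2.005; v_R² = 0.01057.
t = (2.005 − 0.007515)/0.01057 = 189 days.

189 days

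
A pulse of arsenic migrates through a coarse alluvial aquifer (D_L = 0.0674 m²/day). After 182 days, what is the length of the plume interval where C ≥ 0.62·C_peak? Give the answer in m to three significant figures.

The plume is Gaussian with σ = √(2Dt) = √(2 × 0.0674 × 182) = 4.953 m.
C/C_peak = exp(−Δx²/(2σ²)) = 0.62 ⇒ Δx = σ·√(−2 ln 0.62) = 4.953 × 0.9778 = 4.843 m.
Width = 2Δx = 9.69 m.

9.69 m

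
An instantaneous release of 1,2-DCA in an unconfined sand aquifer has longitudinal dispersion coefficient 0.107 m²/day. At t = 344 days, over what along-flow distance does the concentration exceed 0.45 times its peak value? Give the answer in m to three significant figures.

The plume is Gaussian with σ = √(2Dt) = √(2 × 0.107 × 344) = 8.580 m.
C/C_peak = exp(−Δx²/(2σ²)) = 0.45 ⇒ Δx = σ·√(−2 ln 0.45) = 8.580 × 1.264 = 10.85 m.
Width = 2Δx = 21.7 m.

21.7 m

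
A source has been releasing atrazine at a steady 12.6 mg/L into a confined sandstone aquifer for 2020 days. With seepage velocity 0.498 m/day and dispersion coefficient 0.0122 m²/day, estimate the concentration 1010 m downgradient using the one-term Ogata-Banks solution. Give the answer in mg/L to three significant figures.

3.56 mg/L

For a continuous step input, C/C₀ ≈ ½·erfc((x−vt)/(2√(Dt))).
vt = 0.498 × 2020 = 1005.96 m and 2√(Dt) = 2√(0.0122 × 2020) = 9.929 m.
Argument (x−vt)/(2√(Dt)) = (1010 − 1005.96)/9.929 = 0.4069; ½·erfc(0.4069) = 0.2825.
C = 12.6 × 0.2825 = 3.56 mg/L.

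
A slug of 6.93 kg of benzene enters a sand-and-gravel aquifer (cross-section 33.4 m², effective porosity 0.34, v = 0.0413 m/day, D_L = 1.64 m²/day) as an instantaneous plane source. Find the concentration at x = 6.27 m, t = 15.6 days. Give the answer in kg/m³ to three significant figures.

For an instantaneous plane source, C(x,t) = M/(n_e·A·√(4πDt)) · exp(−(x−vt)²/(4Dt)), with n_e·A the pore (flow) area.
Plume center vt = 0.0413 × 15.6 = 0.64428 m, so the well at 6.27 m is 5.62572 m downgradient of the peak.
√(4πDt) = 17.93 m, giving peak height M/(n_e·A·√(4πDt)) = 6.93/(0.34 × 33.4 × 17.93) = 0.03404 kg/m³.
(x−vt)²/(4Dt) = (5.62572)²/(4 × 1.64 × 15.6) = 0.3093; exp(−0.3093) = 0.7340.
C = 0.03404 × 0.7340 = 0.0250 kg/m³.

0.0250 kg/m³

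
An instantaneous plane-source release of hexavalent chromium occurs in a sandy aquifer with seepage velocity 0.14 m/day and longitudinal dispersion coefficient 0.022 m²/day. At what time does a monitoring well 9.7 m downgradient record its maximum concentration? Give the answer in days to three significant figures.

68.2 days

For the 1D instantaneous-source solution, setting ∂C/∂t = 0 at fixed x gives v²t² + 2Dt − x² = 0, so t = (√(D² + v²x²) − D)/v².
√(D² + v²x²) = √(0.022² + 0.14² × 9.7²) = 1.358; v² = 0.0196.
t = (1.358 − 0.022)/0.0196 = 68.2 days (vs. the pure-advection estimate x/v = 69.3 d).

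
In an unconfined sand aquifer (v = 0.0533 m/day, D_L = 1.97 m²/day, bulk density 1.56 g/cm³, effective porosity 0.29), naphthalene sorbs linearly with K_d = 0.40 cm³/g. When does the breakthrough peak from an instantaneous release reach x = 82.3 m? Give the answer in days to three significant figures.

Retardation factor R = 1 + ρ_b·K_d/n = 1 + 1.56 × 0.40/0.29 = 3.152.
Sorption retards both mechanisms: v_R = v/R = 0.01691 m/day, D_R = D/R = 0.6250 m²/day.
Peak time from v_R²t² + 2D_R t − x² = 0: t = (√(D_R² + v_R²x²) − D_R)/v_R².
√(D_R² + v_R²x²) = √(0.6250² + 0.01691² × 82.3²) = 1.526; v_R² = 0.0002859.
t = (1.526 − 0.6250)/0.0002859 = 3150 days.

3150 days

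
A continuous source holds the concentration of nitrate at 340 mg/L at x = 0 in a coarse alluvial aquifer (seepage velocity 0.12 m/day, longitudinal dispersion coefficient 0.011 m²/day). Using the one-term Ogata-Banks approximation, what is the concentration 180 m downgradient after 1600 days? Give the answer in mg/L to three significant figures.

For a continuous step input, C/C₀ ≈ ½·erfc((x−vt)/(2√(Dt))).
vt = 0.12 × 1600 = 192 m and 2√(Dt) = 2√(0.011 × 1600) = 8.390 m.
Argument (x−vt)/(2√(Dt)) = (180 − 192)/8.390 = -1.430; ½·erfc(-1.430) = 0.9784.
C = 340 × 0.9784 = 333 mg/L.

333 mg/L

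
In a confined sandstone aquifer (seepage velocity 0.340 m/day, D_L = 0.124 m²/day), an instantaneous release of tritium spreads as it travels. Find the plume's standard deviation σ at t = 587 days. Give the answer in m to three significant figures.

Dispersive spreading gives a Gaussian with σ² = 2Dt; advection only shifts the center.
σ = √(2 × 0.124 × 587) = 12.1 m.

12.1 m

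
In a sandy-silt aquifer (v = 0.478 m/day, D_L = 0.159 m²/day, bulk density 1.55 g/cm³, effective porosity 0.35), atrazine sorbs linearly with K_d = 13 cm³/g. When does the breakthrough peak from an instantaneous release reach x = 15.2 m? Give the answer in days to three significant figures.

1820 days

Retardation factor R = 1 + ρ_b·K_d/n = 1 + 1.55 × 13/0.35 = 58.57.
Sorption retards both mechanisms: v_R = v/R = 0.008161 m/day, D_R = D/R = 0.002715 m²/day.
Peak time from v_R²t² + 2D_R t − x² = 0: t = (√(D_R² + v_R²x²) − D_R)/v_R².
√(D_R² + v_R²x²) = √(0.002715² + 0.008161² × 15.2²) = 0.1241; v_R² = 6.660e-05.
t = (0.1241 − 0.002715)/6.660e-05 = 1820 days.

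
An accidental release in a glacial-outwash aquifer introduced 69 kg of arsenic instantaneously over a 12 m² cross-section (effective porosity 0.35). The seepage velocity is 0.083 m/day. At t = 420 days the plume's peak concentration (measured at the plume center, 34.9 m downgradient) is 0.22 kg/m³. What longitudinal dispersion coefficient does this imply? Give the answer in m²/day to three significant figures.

At the plume center C_max = M/(n_e·A·√(4πDt)), so D = M²/(4πt·(n_e·A·C_max)²).
n_e·A·C_max = 0.35 × 12 × 0.22 = 0.9240 kg/m.
D = 69²/(4π × 420 × 0.9240²) = 1.06 m²/day.

1.06 m²/day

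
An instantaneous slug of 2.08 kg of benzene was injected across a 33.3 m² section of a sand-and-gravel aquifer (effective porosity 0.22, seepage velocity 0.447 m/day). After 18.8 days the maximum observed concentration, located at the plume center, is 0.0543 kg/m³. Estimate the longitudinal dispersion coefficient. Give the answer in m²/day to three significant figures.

0.116 m²/day

At the plume center C_max = M/(n_e·A·√(4πDt)), so D = M²/(4πt·(n_e·A·C_max)²).
n_e·A·C_max = 0.22 × 33.3 × 0.0543 = 0.3978 kg/m.
D = 2.08²/(4π × 18.8 × 0.3978²) = 0.116 m²/day.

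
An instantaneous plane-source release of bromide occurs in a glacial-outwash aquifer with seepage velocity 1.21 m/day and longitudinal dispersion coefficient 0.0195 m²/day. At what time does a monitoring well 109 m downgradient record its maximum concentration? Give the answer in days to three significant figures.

90.1 days

For the 1D instantaneous-source solution, setting ∂C/∂t = 0 at fixed x gives v²t² + 2Dt − x² = 0, so t = (√(D² + v²x²) − D)/v².
√(D² + v²x²) = √(0.0195² + 1.21² × 109²) = 131.9; v² = 1.4641.
t = (131.9 − 0.0195)/1.4641 = 90.1 days (vs. the pure-advection estimate x/v = 90.1 d).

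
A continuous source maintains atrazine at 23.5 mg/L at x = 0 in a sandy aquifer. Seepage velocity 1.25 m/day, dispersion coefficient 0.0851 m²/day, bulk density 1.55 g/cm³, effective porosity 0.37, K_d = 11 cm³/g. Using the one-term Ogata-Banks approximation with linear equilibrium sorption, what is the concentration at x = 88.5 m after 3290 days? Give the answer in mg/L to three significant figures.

Retardation factor R = 1 + ρ_b·K_d/n = 1 + 1.55 × 11/0.37 = 47.08.
Sorption retards both mechanisms: v_R = v/R = 0.02655 m/day, D_R = D/R = 0.001808 m²/day.
v_R·t = 0.02655 × 3290 = 87.3495 m; 2√(D_R t) = 4.878 m; argument = (88.5 − 87.3495)/4.878 = 0.2359.
C = C₀ × ½·erfc(0.2359) = 23.5 × 0.3693 = 8.68 mg/L.

8.68 mg/L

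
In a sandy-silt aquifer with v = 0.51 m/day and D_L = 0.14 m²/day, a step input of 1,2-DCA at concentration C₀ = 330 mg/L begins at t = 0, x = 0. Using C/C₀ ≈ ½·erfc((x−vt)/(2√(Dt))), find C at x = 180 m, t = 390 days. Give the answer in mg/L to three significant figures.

For a continuous step input, C/C₀ ≈ ½·erfc((x−vt)/(2√(Dt))).
vt = 0.51 × 390 = 198.9 m and 2√(Dt) = 2√(0.14 × 390) = 14.78 m.
Argument (x−vt)/(2√(Dt)) = (180 − 198.9)/14.78 = -1.279; ½·erfc(-1.279) = 0.9648.
C = 330 × 0.9648 = 318 mg/L.

318 mg/L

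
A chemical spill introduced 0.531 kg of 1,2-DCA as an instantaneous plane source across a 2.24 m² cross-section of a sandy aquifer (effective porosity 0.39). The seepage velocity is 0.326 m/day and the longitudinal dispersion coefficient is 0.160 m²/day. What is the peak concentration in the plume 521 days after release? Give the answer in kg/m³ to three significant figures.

The peak of an instantaneous 1D plume sits at x = vt; there the Gaussian factor is 1 and C_max = M/(n_e·A·√(4πDt)), where n_e·A is the pore area the mass is dissolved in.
√(4πDt) = √(4π × 0.160 × 521) = 32.37 m, so C_max = 0.531/(0.39 × 2.24 × 32.37) = 0.0188 kg/m³.

0.0188 kg/m³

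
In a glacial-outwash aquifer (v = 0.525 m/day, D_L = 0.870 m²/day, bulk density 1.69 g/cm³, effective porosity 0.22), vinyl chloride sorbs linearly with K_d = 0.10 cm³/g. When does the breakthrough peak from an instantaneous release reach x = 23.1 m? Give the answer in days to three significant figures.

72.4 days

Retardation factor R = 1 + ρ_b·K_d/n = 1 + 1.69 × 0.10/0.22 = 1.768.
Sorption retards both mechanisms: v_R = v/R = 0.2969 m/day, D_R = D/R = 0.4921 m²/day.
Peak time from v_R²t² + 2D_R t − x² = 0: t = (√(D_R² + v_R²x²) − D_R)/v_R².
√(D_R² + v_R²x²) = √(0.4921² + 0.2969² × 23.1²) = 6.876; v_R² = 0.08815.
t = (6.876 − 0.4921)/0.08815 = 72.4 days.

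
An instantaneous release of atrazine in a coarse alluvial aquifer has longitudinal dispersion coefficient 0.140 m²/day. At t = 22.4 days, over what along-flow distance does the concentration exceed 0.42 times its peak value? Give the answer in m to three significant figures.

The plume is Gaussian with σ = √(2Dt) = √(2 × 0.140 × 22.4) = 2.504 m.
C/C_peak = exp(−Δx²/(2σ²)) = 0.42 ⇒ Δx = σ·√(−2 ln 0.42) = 2.504 × 1.317 = 3.298 m.
Width = 2Δx = 6.60 m.

6.60 m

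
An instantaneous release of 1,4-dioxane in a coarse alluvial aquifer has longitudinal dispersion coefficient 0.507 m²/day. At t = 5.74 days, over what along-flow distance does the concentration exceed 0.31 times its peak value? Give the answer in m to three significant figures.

The plume is Gaussian with σ = √(2Dt) = √(2 × 0.507 × 5.74) = 2.413 m.
C/C_peak = exp(−Δx²/(2σ²)) = 0.31 ⇒ Δx = σ·√(−2 ln 0.31) = 2.413 × 1.530 = 3.692 m.
Width = 2Δx = 7.38 m.

7.38 m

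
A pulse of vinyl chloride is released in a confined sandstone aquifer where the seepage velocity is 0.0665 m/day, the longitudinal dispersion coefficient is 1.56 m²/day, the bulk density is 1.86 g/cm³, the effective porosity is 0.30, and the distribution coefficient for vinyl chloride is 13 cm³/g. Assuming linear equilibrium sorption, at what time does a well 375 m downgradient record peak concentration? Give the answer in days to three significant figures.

Retardation factor R = 1 + ρ_b·K_d/n = 1 + 1.86 × 13/0.30 = 81.60.
Sorption retards both mechanisms: v_R = v/R = 0.0008150 m/day, D_R = D/R = 0.01912 m²/day.
Peak time from v_R²t² + 2D_R t − x² = 0: t = (√(D_R² + v_R²x²) − D_R)/v_R².
√(D_R² + v_R²x²) = √(0.01912² + 0.0008150² × 375²) = 0.3062; v_R² = 6.642e-07.
t = (0.3062 − 0.01912)/6.642e-07 = 432000 days.

432000 days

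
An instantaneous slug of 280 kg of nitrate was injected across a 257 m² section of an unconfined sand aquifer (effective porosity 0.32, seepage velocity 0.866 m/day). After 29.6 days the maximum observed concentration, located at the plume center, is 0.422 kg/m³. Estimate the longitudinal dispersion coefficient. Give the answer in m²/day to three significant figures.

At the plume center C_max = M/(n_e·A·√(4πDt)), so D = M²/(4πt·(n_e·A·C_max)²).
n_e·A·C_max = 0.32 × 257 × 0.422 = 34.71 kg/m.
D = 280²/(4π × 29.6 × 34.71²) = 0.175 m²/day.

0.175 m²/day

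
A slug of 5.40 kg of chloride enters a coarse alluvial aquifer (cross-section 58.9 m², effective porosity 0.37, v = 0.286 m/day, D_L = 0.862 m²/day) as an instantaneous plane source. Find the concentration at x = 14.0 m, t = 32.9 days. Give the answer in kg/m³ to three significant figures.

For an instantaneous plane source, C(x,t) = M/(n_e·A·√(4πDt)) · exp(−(x−vt)²/(4Dt)), with n_e·A the pore (flow) area.
Plume center vt = 0.286 × 32.9 = 9.4094 m, so the well at 14.0 m is 4.5906 m downgradient of the peak.
√(4πDt) = 18.88 m, giving peak height M/(n_e·A·√(4πDt)) = 5.40/(0.37 × 58.9 × 18.88) = 0.01312 kg/m³.
(x−vt)²/(4Dt) = (4.5906)²/(4 × 0.862 × 32.9) = 0.1858; exp(−0.1858) = 0.8304.
C = 0.01312 × 0.8304 = 0.0109 kg/m³.

0.0109 kg/m³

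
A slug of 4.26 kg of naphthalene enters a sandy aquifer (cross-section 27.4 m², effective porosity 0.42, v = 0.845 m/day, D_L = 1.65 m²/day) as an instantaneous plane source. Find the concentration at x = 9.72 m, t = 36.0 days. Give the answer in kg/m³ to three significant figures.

0.00223 kg/m³

For an instantaneous plane source, C(x,t) = M/(n_e·A·√(4πDt)) · exp(−(x−vt)²/(4Dt)), with n_e·A the pore (flow) area.
Plume center vt = 0.845 × 36.0 = 30.42 m, so the well at 9.72 m is 20.7 m upgradient of the peak.
√(4πDt) = 27.32 m, giving peak height M/(n_e·A·√(4πDt)) = 4.26/(0.42 × 27.4 × 27.32) = 0.01355 kg/m³.
(x−vt)²/(4Dt) = (-20.7)²/(4 × 1.65 × 36.0) = 1.803; exp(−1.803) = 0.1648.
C = 0.01355 × 0.1648 = 0.00223 kg/m³.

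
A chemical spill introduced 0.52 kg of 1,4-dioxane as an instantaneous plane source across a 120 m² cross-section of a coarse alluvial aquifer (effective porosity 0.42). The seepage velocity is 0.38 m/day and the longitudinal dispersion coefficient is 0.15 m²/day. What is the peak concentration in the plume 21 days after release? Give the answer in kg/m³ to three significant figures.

0.00164 kg/m³

The peak of an instantaneous 1D plume sits at x = vt; there the Gaussian factor is 1 and C_max = M/(n_e·A·√(4πDt)), where n_e·A is the pore area the mass is dissolved in.
√(4πDt) = √(4π × 0.15 × 21) = 6.292 m, so C_max = 0.52/(0.42 × 120 × 6.292) = 0.00164 kg/m³.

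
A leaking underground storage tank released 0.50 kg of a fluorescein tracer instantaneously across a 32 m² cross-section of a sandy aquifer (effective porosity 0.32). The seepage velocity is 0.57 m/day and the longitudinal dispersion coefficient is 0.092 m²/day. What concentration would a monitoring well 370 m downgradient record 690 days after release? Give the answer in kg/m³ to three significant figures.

For an instantaneous plane source, C(x,t) = M/(n_e·A·√(4πDt)) · exp(−(x−vt)²/(4Dt)), with n_e·A the pore (flow) area.
Plume center vt = 0.57 × 690 = 393.3 m, so the well at 370 m is 23.3 m upgradient of the peak.
√(4πDt) = 28.24 m, giving peak height M/(n_e·A·√(4πDt)) = 0.50/(0.32 × 32 × 28.24) = 0.001729 kg/m³.
(x−vt)²/(4Dt) = (-23.3)²/(4 × 0.092 × 690) = 2.138; exp(−2.138) = 0.1179.
C = 0.001729 × 0.1179 = 0.000204 kg/m³.

0.000204 kg/m³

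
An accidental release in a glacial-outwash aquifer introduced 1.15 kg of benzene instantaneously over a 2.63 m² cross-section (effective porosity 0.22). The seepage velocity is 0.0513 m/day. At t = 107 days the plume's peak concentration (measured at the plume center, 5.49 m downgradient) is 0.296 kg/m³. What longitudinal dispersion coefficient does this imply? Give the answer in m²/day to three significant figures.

0.0335 m²/day

At the plume center C_max = M/(n_e·A·√(4πDt)), so D = M²/(4πt·(n_e·A·C_max)²).
n_e·A·C_max = 0.22 × 2.63 × 0.296 = 0.1713 kg/m.
D = 1.15²/(4π × 107 × 0.1713²) = 0.0335 m²/day.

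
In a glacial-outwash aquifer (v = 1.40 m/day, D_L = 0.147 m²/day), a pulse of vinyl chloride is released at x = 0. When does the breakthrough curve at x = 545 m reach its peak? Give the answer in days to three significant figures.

For the 1D instantaneous-source solution, setting ∂C/∂t = 0 at fixed x gives v²t² + 2Dt − x² = 0, so t = (√(D² + v²x²) − D)/v².
√(D² + v²x²) = √(0.147² + 1.40² × 545²) = 763.0; v² = 1.96.
t = (763.0 − 0.147)/1.96 = 389 days (vs. the pure-advection estimate x/v = 389 d).

389 days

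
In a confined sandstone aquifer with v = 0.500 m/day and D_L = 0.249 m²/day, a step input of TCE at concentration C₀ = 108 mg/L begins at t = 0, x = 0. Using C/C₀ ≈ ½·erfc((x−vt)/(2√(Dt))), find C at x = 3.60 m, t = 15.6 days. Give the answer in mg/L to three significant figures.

For a continuous step input, C/C₀ ≈ ½·erfc((x−vt)/(2√(Dt))).
vt = 0.500 × 15.6 = 7.8 m and 2√(Dt) = 2√(0.249 × 15.6) = 3.942 m.
Argument (x−vt)/(2√(Dt)) = (3.60 − 7.8)/3.942 = -1.065; ½·erfc(-1.065) = 0.9340.
C = 108 × 0.9340 = 101 mg/L.

101 mg/L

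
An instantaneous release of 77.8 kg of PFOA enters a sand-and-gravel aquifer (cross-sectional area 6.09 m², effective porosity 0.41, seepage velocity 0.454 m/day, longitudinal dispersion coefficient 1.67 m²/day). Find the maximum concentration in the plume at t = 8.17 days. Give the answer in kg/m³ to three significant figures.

The peak of an instantaneous 1D plume sits at x = vt; there the Gaussian factor is 1 and C_max = M/(n_e·A·√(4πDt)), where n_e·A is the pore area the mass is dissolved in.
√(4πDt) = √(4π × 1.67 × 8.17) = 13.09 m, so C_max = 77.8/(0.41 × 6.09 × 13.09) = 2.38 kg/m³.

2.38 kg/m³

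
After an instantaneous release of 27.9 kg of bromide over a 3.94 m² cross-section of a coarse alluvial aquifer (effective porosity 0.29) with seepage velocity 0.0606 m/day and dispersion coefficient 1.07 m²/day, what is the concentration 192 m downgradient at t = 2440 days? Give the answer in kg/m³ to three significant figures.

0.112 kg/m³

For an instantaneous plane source, C(x,t) = M/(n_e·A·√(4πDt)) · exp(−(x−vt)²/(4Dt)), with n_e·A the pore (flow) area.
Plume center vt = 0.0606 × 2440 = 147.864 m, so the well at 192 m is 44.136 m downgradient of the peak.
√(4πDt) = 181.1 m, giving peak height M/(n_e·A·√(4πDt)) = 27.9/(0.29 × 3.94 × 181.1) = 0.1348 kg/m³.
(x−vt)²/(4Dt) = (44.136)²/(4 × 1.07 × 2440) = 0.1865; exp(−0.1865) = 0.8299.
C = 0.1348 × 0.8299 = 0.112 kg/m³.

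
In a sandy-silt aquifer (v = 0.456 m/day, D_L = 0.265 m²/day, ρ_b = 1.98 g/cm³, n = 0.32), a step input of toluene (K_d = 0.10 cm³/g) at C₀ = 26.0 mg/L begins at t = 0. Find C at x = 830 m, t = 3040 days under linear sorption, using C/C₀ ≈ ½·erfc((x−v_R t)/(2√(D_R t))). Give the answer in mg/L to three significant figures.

20.8 mg/L

Retardation factor R = 1 + ρ_b·K_d/n = 1 + 1.98 × 0.10/0.32 = 1.619.
Sorption retards both mechanisms: v_R = v/R = 0.2817 m/day, D_R = D/R = 0.1637 m²/day.
v_R·t = 0.2817 × 3040 = 856.368 m; 2√(D_R t) = 44.62 m; argument = (830 − 856.368)/44.62 = -0.5909.
C = C₀ × ½·erfc(-0.5909) = 26.0 × 0.7983 = 20.8 mg/L.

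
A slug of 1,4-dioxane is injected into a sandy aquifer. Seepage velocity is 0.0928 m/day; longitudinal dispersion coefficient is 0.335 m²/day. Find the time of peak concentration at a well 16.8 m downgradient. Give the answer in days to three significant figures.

146 days

For the 1D instantaneous-source solution, setting ∂C/∂t = 0 at fixed x gives v²t² + 2Dt − x² = 0, so t = (√(D² + v²x²) − D)/v².
√(D² + v²x²) = √(0.335² + 0.0928² × 16.8²) = 1.595; v² = 0.00861184.
t = (1.595 − 0.335)/0.00861184 = 146 days (vs. the pure-advection estimate x/v = 181 d).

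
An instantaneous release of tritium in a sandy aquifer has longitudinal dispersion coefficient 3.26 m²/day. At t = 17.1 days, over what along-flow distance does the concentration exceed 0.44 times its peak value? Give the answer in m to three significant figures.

27.1 m

The plume is Gaussian with σ = √(2Dt) = √(2 × 3.26 × 17.1) = 10.56 m.
C/C_peak = exp(−Δx²/(2σ²)) = 0.44 ⇒ Δx = σ·√(−2 ln 0.44) = 10.56 × 1.281 = 13.53 m.
Width = 2Δx = 27.1 m.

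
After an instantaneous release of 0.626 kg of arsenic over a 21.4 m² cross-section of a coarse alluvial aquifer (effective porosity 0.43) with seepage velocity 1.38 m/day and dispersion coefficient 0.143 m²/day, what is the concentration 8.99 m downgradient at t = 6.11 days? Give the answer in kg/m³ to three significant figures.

For an instantaneous plane source, C(x,t) = M/(n_e·A·√(4πDt)) · exp(−(x−vt)²/(4Dt)), with n_e·A the pore (flow) area.
Plume center vt = 1.38 × 6.11 = 8.4318 m, so the well at 8.99 m is 0.5582 m downgradient of the peak.
√(4πDt) = 3.314 m, giving peak height M/(n_e·A·√(4πDt)) = 0.626/(0.43 × 21.4 × 3.314) = 0.02053 kg/m³.
(x−vt)²/(4Dt) = (0.5582)²/(4 × 0.143 × 6.11) = 0.08915; exp(−0.08915) = 0.9147.
C = 0.02053 × 0.9147 = 0.0188 kg/m³.

0.0188 kg/m³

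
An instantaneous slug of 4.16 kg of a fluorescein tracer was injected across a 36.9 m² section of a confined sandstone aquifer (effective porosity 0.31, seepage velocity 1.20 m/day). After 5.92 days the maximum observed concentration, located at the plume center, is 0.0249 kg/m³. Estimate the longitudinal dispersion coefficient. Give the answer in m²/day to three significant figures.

2.87 m²/day

At the plume center C_max = M/(n_e·A·√(4πDt)), so D = M²/(4πt·(n_e·A·C_max)²).
n_e·A·C_max = 0.31 × 36.9 × 0.0249 = 0.2848 kg/m.
D = 4.16²/(4π × 5.92 × 0.2848²) = 2.87 m²/day.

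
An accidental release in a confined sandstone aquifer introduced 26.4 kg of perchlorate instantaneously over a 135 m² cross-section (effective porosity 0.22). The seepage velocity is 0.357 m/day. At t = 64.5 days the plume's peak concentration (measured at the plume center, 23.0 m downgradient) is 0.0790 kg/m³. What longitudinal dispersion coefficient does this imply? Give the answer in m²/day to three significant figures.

0.156 m²/day

At the plume center C_max = M/(n_e·A·√(4πDt)), so D = M²/(4πt·(n_e·A·C_max)²).
n_e·A·C_max = 0.22 × 135 × 0.0790 = 2.346 kg/m.
D = 26.4²/(4π × 64.5 × 2.346²) = 0.156 m²/day.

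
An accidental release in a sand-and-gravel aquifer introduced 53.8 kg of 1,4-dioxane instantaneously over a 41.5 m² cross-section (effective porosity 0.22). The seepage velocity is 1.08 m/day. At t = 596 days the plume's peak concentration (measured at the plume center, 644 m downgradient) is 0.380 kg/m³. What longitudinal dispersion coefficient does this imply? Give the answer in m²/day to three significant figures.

0.0321 m²/day

At the plume center C_max = M/(n_e·A·√(4πDt)), so D = M²/(4πt·(n_e·A·C_max)²).
n_e·A·C_max = 0.22 × 41.5 × 0.380 = 3.469 kg/m.
D = 53.8²/(4π × 596 × 3.469²) = 0.0321 m²/day.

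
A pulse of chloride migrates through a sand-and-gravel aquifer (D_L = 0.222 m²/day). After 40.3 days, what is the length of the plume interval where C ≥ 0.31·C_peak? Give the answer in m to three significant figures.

12.9 m

The plume is Gaussian with σ = √(2Dt) = √(2 × 0.222 × 40.3) = 4.230 m.
C/C_peak = exp(−Δx²/(2σ²)) = 0.31 ⇒ Δx = σ·√(−2 ln 0.31) = 4.230 × 1.530 = 6.472 m.
Width = 2Δx = 12.9 m.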